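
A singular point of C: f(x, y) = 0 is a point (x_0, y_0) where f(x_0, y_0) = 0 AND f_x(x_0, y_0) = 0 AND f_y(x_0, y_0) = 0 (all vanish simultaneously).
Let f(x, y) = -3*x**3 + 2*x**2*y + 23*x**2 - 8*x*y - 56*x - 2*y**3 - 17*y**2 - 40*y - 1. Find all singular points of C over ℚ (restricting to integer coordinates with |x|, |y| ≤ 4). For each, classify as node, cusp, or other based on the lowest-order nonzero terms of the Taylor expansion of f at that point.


Singular points: {(2, -3)}; classification: node.

Compute partial derivatives:
  f_x = -9*x**2 + 4*x*y + 46*x - 8*y - 56.
  f_y = 2*x**2 - 8*x - 6*y**2 - 34*y - 40.
Scan x_0 ∈ {−4, ..., 4}. For each x_0, f_y(x_0, y) is a polynomial in y; find its integer roots y ∈ {−4, ..., 4}, then test f_x and f at those candidates.
  x = -4: f_y(-4, y) = -6*y**2 - 34*y + 24; no integer root y with |y| ≤ 4.
  x = -3: f_y(-3, y) = -6*y**2 - 34*y + 2; no integer root y with |y| ≤ 4.
  x = -2: f_y(-2, y) = -6*y**2 - 34*y - 16; no integer root y with |y| ≤ 4.
  x = -1: f_y(-1, y) = -6*y**2 - 34*y - 30; no integer root y with |y| ≤ 4.
  x = 0: f_y(0, y) = -6*y**2 - 34*y - 40; vanishes at y ∈ {-4}. (0, -4): f_x = -24 ≠ 0.
  x = 1: f_y(1, y) = -6*y**2 - 34*y - 46; no integer root y with |y| ≤ 4.
  x = 2: f_y(2, y) = -6*y**2 - 34*y - 48; vanishes at y ∈ {-3}. (2, -3): f_x = 0, f = 0 — SINGULAR.
  x = 3: f_y(3, y) = -6*y**2 - 34*y - 46; no integer root y with |y| ≤ 4.
  x = 4: f_y(4, y) = -6*y**2 - 34*y - 40; vanishes at y ∈ {-4}. (4, -4): f_x = -48 ≠ 0.
Only singular point on the grid: (2, -3).
Classify: substitute x = 2 + u, y = -3 + v and expand: f = -3*u**3 + 2*u**2*v - u**2 - 2*v**3 + v**2.
No constant or linear terms (consistent with a singular point). Quadratic part: -u**2 + v**2. Cubic part: -3*u**3 + 2*u**2*v - 2*v**3.
The quadratic part v**2 - u**2 = (v − u)(v + u) splits into two distinct linear factors, so there are two distinct tangent lines y − -3 = ±(x − 2) — this is a node (ordinary double point).
Classification: node.


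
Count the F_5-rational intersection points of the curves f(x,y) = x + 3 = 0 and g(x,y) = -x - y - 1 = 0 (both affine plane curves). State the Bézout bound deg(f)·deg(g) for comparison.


Common zeros: {(2, 2)}; count = 1; Bézout bound = 1.

deg(f) = 1, deg(g) = 1, so Bézout bound = 1.
Scan x ∈ F_5. For each x, list the y ∈ F_5 with f(x, y) ≡ 0 and those with g(x, y) ≡ 0 (mod 5); the common zeros in that column are the intersection.
  x = 0: f ≡ 0 at y ∈ ∅; g ≡ 0 at y ∈ {4}; common: ∅.
  x = 1: f ≡ 0 at y ∈ ∅; g ≡ 0 at y ∈ {3}; common: ∅.
  x = 2: f ≡ 0 at y ∈ {0, 1, 2, 3, 4}; g ≡ 0 at y ∈ {2}; common: {2}.
  x = 3: f ≡ 0 at y ∈ ∅; g ≡ 0 at y ∈ {1}; common: ∅.
  x = 4: f ≡ 0 at y ∈ ∅; g ≡ 0 at y ∈ {0}; common: ∅.
Collecting: common zeros = {(2, 2)}, so the count is 1.
Comparison with the Bézout bound: 1 ≤ 1 = deg(f)·deg(g), as expected for curves with no common component (the bound is attained).


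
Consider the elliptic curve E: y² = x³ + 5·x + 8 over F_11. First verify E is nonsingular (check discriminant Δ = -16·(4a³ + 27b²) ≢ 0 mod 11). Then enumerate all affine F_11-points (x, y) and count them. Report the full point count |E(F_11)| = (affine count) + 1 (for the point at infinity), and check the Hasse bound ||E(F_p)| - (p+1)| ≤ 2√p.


Affine points = {(1, 5), (1, 6), (2, 2), (2, 9), (4, 2), (4, 9), (5, 2), (5, 9), (6, 1), (6, 10), (7, 1), (7, 10), (9, 1), (9, 10)}; affine count = 14; |E(F_11)| = 15.

Discriminant check: Δ ∝ 4a³ + 27b² = 4·5³ + 27·8² = 4·125 + 27·64 ≡ 6 (mod 11). Nonzero ⇒ E is nonsingular.
For each x ∈ F_11, compute rhs = x³ + 5·x + 8 mod 11, then count y ∈ F_11 with y² ≡ rhs.
  x = 0: rhs = 8, matching y values: none (0 points).
  x = 1: rhs = 3, matching y values: 5, 6 (2 points).
  x = 2: rhs = 4, matching y values: 2, 9 (2 points).
  x = 3: rhs = 6, matching y values: none (0 points).
  x = 4: rhs = 4, matching y values: 2, 9 (2 points).
  x = 5: rhs = 4, matching y values: 2, 9 (2 points).
  x = 6: rhs = 1, matching y values: 1, 10 (2 points).
  x = 7: rhs = 1, matching y values: 1, 10 (2 points).
  x = 8: rhs = 10, matching y values: none (0 points).
  x = 9: rhs = 1, matching y values: 1, 10 (2 points).
  x = 10: rhs = 2, matching y values: none (0 points).
Total affine count: 14.
Full point count |E(F_11)| = 14 + 1 = 15.
Hasse bound: |15 − (11+1)| = |3| = 3 ≤ 2√11 ≈ 6.6332 ✓.


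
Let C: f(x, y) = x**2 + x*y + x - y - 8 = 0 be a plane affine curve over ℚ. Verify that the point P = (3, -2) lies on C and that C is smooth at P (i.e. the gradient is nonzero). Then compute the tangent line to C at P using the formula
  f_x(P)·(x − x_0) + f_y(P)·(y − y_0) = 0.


Tangent line at P: 5*x + 2*y - 11 = 0.

Step 1: f(3, -2) = 0, so P lies on C.
Step 2: partial derivatives
  f_x(x, y) = 2*x + y + 1, f_y(x, y) = x - 1.
  f_x(P) = 5, f_y(P) = 2 (gradient nonzero, so P is smooth).
Step 3: tangent line at P: 5·(x − 3) + 2·(y − -2) = 0.
Expanding: 5*x + 2*y - 11 = 0.


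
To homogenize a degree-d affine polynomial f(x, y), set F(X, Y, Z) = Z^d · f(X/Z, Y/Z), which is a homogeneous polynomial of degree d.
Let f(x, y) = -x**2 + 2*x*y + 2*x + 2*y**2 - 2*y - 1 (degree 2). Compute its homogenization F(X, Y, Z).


F(X, Y, Z) = -X**2 + 2*X*Y + 2*X*Z + 2*Y**2 - 2*Y*Z - Z**2

deg(f) = 2.
Substitute x = X/Z, y = Y/Z into f, then multiply by Z^2.
  monomial -1·x^2·y^0 ↦ -1·X^2·Y^0·Z^0.
  monomial 2·x^1·y^1 ↦ 2·X^1·Y^1·Z^0.
  monomial 2·x^1·y^0 ↦ 2·X^1·Y^0·Z^1.
  monomial 2·x^0·y^2 ↦ 2·X^0·Y^2·Z^0.
  monomial -2·x^0·y^1 ↦ -2·X^0·Y^1·Z^1.
  monomial -1·x^0·y^0 ↦ -1·X^0·Y^0·Z^2.
Collecting: F(X, Y, Z) = -X**2 + 2*X*Y + 2*X*Z + 2*Y**2 - 2*Y*Z - Z**2.


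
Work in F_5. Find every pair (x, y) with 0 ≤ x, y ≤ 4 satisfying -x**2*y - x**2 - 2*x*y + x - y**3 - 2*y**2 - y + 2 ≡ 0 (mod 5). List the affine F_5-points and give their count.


Affine F_5-points: {(1, 1), (1, 3), (1, 4), (2, 0), (4, 0), (4, 3)}; count = 6.

For each of the 25 pairs (x, y) ∈ F_5², evaluate f(x, y) mod 5. Record the zeros.
  x = 0: [0↦2, 1↦3, 2↦4, 3↦4, 4↦2]  zeros at y ∈ ∅
  x = 1: [0↦2, 1↦0, 2↦3, 3↦0, 4↦0]  zeros at y ∈ {1, 3, 4}
  x = 2: [0↦0, 1↦3, 2↦1, 3↦3, 4↦3]  zeros at y ∈ {0}
  x = 3: [0↦1, 1↦2, 2↦3, 3↦3, 4↦1]  zeros at y ∈ ∅
  x = 4: [0↦0, 1↦2, 2↦4, 3↦0, 4↦4]  zeros at y ∈ {0, 3}
Collecting zeros: affine points = {(1, 1), (1, 3), (1, 4), (2, 0), (4, 0), (4, 3)}.
Total count |C(F_5)_aff| = 6.


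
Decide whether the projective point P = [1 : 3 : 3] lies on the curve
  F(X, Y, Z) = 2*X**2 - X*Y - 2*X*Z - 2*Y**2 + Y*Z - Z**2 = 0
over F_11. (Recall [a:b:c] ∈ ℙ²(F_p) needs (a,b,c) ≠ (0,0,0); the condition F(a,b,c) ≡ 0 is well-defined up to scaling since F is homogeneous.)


F(1,3,3) ≡ 8 (mod 11); P is NOT on the curve.

Evaluate F(1, 3, 3) term-by-term (mod 11).
  2*X**2 ↦ 2·1·1·1 = 2
  -X*Y ↦ -1·1·3·1 = -3
  -2*X*Z ↦ -2·1·1·3 = -6
  -2*Y**2 ↦ -2·1·9·1 = -18
  Y*Z ↦ 1·1·3·3 = 9
  -Z**2 ↦ -1·1·1·9 = -9
Sum: F(1, 3, 3) = (2) + (-3) + (-6) + (-18) + (9) + (-9) = -25.
Reducing mod 11: -25 ≡ 8 (mod 11).
Since F(a, b, c) ≡ 8 ≠ 0 (mod 11), P does NOT lie on the curve.


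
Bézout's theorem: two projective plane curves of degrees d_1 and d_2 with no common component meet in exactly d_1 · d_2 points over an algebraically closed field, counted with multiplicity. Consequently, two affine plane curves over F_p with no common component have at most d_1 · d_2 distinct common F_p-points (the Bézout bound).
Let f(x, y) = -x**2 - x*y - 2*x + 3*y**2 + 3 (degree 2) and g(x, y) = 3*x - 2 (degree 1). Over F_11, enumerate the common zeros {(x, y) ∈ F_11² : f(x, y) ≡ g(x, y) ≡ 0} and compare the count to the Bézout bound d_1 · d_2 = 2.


Common zeros: {(8, 0), (8, 10)}; count = 2; Bézout bound = 2.

deg(f) = 2, deg(g) = 1, so Bézout bound = 2.
Scan x ∈ F_11. For each x, list the y ∈ F_11 with f(x, y) ≡ 0 and those with g(x, y) ≡ 0 (mod 11); the common zeros in that column are the intersection.
  x = 0: f ≡ 0 at y ∈ ∅; g ≡ 0 at y ∈ ∅; common: ∅.
  x = 1: f ≡ 0 at y ∈ {0, 4}; g ≡ 0 at y ∈ ∅; common: ∅.
  x = 2: f ≡ 0 at y ∈ {9, 10}; g ≡ 0 at y ∈ ∅; common: ∅.
  x = 3: f ≡ 0 at y ∈ ∅; g ≡ 0 at y ∈ ∅; common: ∅.
  x = 4: f ≡ 0 at y ∈ {1, 4}; g ≡ 0 at y ∈ ∅; common: ∅.
  x = 5: f ≡ 0 at y ∈ ∅; g ≡ 0 at y ∈ ∅; common: ∅.
  x = 6: f ≡ 0 at y ∈ {5, 8}; g ≡ 0 at y ∈ ∅; common: ∅.
  x = 7: f ≡ 0 at y ∈ ∅; g ≡ 0 at y ∈ ∅; common: ∅.
  x = 8: f ≡ 0 at y ∈ {0, 10}; g ≡ 0 at y ∈ {0, 1, 2, 3, 4, 5, 6, 7, 8, 9, 10}; common: {0, 10}.
  x = 9: f ≡ 0 at y ∈ {5, 9}; g ≡ 0 at y ∈ ∅; common: ∅.
  x = 10: f ≡ 0 at y ∈ ∅; g ≡ 0 at y ∈ ∅; common: ∅.
Collecting: common zeros = {(8, 0), (8, 10)}, so the count is 2.
Comparison with the Bézout bound: 2 ≤ 2 = deg(f)·deg(g), as expected for curves with no common component (the bound is attained).


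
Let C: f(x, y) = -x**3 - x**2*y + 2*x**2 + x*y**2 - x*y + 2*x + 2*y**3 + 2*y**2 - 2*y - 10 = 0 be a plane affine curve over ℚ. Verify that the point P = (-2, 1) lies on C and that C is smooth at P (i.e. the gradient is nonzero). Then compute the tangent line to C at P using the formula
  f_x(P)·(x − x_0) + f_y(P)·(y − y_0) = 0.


Tangent line at P: -14*x + 2*y - 30 = 0.

Step 1: f(-2, 1) = 0, so P lies on C.
Step 2: partial derivatives
  f_x(x, y) = -3*x**2 - 2*x*y + 4*x + y**2 - y + 2, f_y(x, y) = -x**2 + 2*x*y - x + 6*y**2 + 4*y - 2.
  f_x(P) = -14, f_y(P) = 2 (gradient nonzero, so P is smooth).
Step 3: tangent line at P: -14·(x − -2) + 2·(y − 1) = 0.
Expanding: -14*x + 2*y - 30 = 0.


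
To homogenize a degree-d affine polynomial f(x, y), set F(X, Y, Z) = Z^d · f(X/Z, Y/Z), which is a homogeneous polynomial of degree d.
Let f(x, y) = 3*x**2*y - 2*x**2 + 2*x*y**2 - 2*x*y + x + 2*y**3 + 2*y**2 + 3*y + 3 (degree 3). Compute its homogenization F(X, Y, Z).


F(X, Y, Z) = 3*X**2*Y - 2*X**2*Z + 2*X*Y**2 - 2*X*Y*Z + X*Z**2 + 2*Y**3 + 2*Y**2*Z + 3*Y*Z**2 + 3*Z**3

deg(f) = 3.
Substitute x = X/Z, y = Y/Z into f, then multiply by Z^3.
  monomial 3·x^2·y^1 ↦ 3·X^2·Y^1·Z^0.
  monomial -2·x^2·y^0 ↦ -2·X^2·Y^0·Z^1.
  monomial 2·x^1·y^2 ↦ 2·X^1·Y^2·Z^0.
  monomial -2·x^1·y^1 ↦ -2·X^1·Y^1·Z^1.
  monomial 1·x^1·y^0 ↦ 1·X^1·Y^0·Z^2.
  monomial 2·x^0·y^3 ↦ 2·X^0·Y^3·Z^0.
  monomial 2·x^0·y^2 ↦ 2·X^0·Y^2·Z^1.
  monomial 3·x^0·y^1 ↦ 3·X^0·Y^1·Z^2.
  monomial 3·x^0·y^0 ↦ 3·X^0·Y^0·Z^3.
Collecting: F(X, Y, Z) = 3*X**2*Y - 2*X**2*Z + 2*X*Y**2 - 2*X*Y*Z + X*Z**2 + 2*Y**3 + 2*Y**2*Z + 3*Y*Z**2 + 3*Z**3.


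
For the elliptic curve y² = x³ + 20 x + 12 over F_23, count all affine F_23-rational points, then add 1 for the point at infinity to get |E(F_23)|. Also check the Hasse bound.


Affine points = {(0, 9), (0, 14), (4, 8), (4, 15), (6, 7), (6, 16), (7, 9), (7, 14), (9, 1), (9, 22), (10, 4), (10, 19), (12, 5), (12, 18), (13, 10), (13, 13), (14, 0), (16, 9), (16, 14), (19, 11), (19, 12)}; affine count = 21; |E(F_23)| = 22.

Discriminant check: Δ ∝ 4a³ + 27b² = 4·20³ + 27·12² = 4·8000 + 27·144 ≡ 8 (mod 23). Nonzero ⇒ E is nonsingular.
For each x ∈ F_23, compute rhs = x³ + 20·x + 12 mod 23, then count y ∈ F_23 with y² ≡ rhs.
  x = 0: rhs = 12, matching y values: 9, 14 (2 points).
  x = 1: rhs = 10, matching y values: none (0 points).
  x = 2: rhs = 14, matching y values: none (0 points).
  x = 3: rhs = 7, matching y values: none (0 points).
  x = 4: rhs = 18, matching y values: 8, 15 (2 points).
  x = 5: rhs = 7, matching y values: none (0 points).
  x = 6: rhs = 3, matching y values: 7, 16 (2 points).
  x = 7: rhs = 12, matching y values: 9, 14 (2 points).
  x = 8: rhs = 17, matching y values: none (0 points).
  x = 9: rhs = 1, matching y values: 1, 22 (2 points).
  x = 10: rhs = 16, matching y values: 4, 19 (2 points).
  x = 11: rhs = 22, matching y values: none (0 points).
  x = 12: rhs = 2, matching y values: 5, 18 (2 points).
  x = 13: rhs = 8, matching y values: 10, 13 (2 points).
  x = 14: rhs = 0, matching y values: 0 (1 points).
  x = 15: rhs = 7, matching y values: none (0 points).
  x = 16: rhs = 12, matching y values: 9, 14 (2 points).
  x = 17: rhs = 21, matching y values: none (0 points).
  x = 18: rhs = 17, matching y values: none (0 points).
  x = 19: rhs = 6, matching y values: 11, 12 (2 points).
  x = 20: rhs = 17, matching y values: none (0 points).
  x = 21: rhs = 10, matching y values: none (0 points).
  x = 22: rhs = 14, matching y values: none (0 points).
Total affine count: 21.
Full point count |E(F_23)| = 21 + 1 = 22.
Hasse bound: |22 − (23+1)| = |-2| = 2 ≤ 2√23 ≈ 9.5917 ✓.


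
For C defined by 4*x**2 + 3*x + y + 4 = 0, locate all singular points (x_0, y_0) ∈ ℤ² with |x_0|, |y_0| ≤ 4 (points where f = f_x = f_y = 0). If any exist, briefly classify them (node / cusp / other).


No singular points in the scanned grid; C is smooth there.

Compute partial derivatives:
  f_x = 8*x + 3.
  f_y = 1.
f_y = 1 is a nonzero constant, so f_y never vanishes: no point (x, y) can satisfy f = f_x = f_y = 0. In particular no (x, y) ∈ {−4, ..., 4}² is singular; the curve is smooth.


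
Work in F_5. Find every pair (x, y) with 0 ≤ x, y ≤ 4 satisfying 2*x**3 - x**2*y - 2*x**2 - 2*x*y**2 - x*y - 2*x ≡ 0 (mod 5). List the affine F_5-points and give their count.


Affine F_5-points: {(0, 0), (0, 1), (0, 2), (0, 3), (0, 4), (2, 3), (3, 0), (3, 3), (4, 1), (4, 4)}; count = 10.

For each of the 25 pairs (x, y) ∈ F_5², evaluate f(x, y) mod 5. Record the zeros.
  x = 0: [0↦0, 1↦0, 2↦0, 3↦0, 4↦0]  zeros at y ∈ {0, 1, 2, 3, 4}
  x = 1: [0↦3, 1↦4, 2↦1, 3↦4, 4↦3]  zeros at y ∈ ∅
  x = 2: [0↦4, 1↦4, 2↦1, 3↦0, 4↦1]  zeros at y ∈ {3}
  x = 3: [0↦0, 1↦2, 2↦2, 3↦0, 4↦1]  zeros at y ∈ {0, 3}
  x = 4: [0↦3, 1↦0, 2↦1, 3↦1, 4↦0]  zeros at y ∈ {1, 4}
Collecting zeros: affine points = {(0, 0), (0, 1), (0, 2), (0, 3), (0, 4), (2, 3), (3, 0), (3, 3), (4, 1), (4, 4)}.
Total count |C(F_5)_aff| = 10.


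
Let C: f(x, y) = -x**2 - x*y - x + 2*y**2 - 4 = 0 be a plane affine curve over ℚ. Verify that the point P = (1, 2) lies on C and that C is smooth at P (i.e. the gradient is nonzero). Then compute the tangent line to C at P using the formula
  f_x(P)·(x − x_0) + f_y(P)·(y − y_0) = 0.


Tangent line at P: -5*x + 7*y - 9 = 0.

Step 1: f(1, 2) = 0, so P lies on C.
Step 2: partial derivatives
  f_x(x, y) = -2*x - y - 1, f_y(x, y) = -x + 4*y.
  f_x(P) = -5, f_y(P) = 7 (gradient nonzero, so P is smooth).
Step 3: tangent line at P: -5·(x − 1) + 7·(y − 2) = 0.
Expanding: -5*x + 7*y - 9 = 0.


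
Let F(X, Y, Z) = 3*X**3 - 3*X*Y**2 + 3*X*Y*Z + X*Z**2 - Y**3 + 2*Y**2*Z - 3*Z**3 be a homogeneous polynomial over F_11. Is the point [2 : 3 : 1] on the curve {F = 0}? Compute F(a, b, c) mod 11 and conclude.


F(2,3,1) ≡ 0 (mod 11); P is on the curve.

Evaluate F(2, 3, 1) term-by-term (mod 11).
  3*X**3 ↦ 3·8·1·1 = 24
  -3*X*Y**2 ↦ -3·2·9·1 = -54
  3*X*Y*Z ↦ 3·2·3·1 = 18
  X*Z**2 ↦ 1·2·1·1 = 2
  -Y**3 ↦ -1·1·27·1 = -27
  2*Y**2*Z ↦ 2·1·9·1 = 18
  -3*Z**3 ↦ -3·1·1·1 = -3
Sum: F(2, 3, 1) = (24) + (-54) + (18) + (2) + (-27) + (18) + (-3) = -22.
Reducing mod 11: -22 ≡ 0 (mod 11).
Since F(a, b, c) ≡ 0 (mod 11), P lies on the curve.


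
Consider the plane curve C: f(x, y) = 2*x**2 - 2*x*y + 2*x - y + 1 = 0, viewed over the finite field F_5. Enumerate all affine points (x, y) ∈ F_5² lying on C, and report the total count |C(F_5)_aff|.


Affine F_5-points: {(0, 1), (1, 0), (3, 0), (4, 4)}; count = 4.

For each of the 25 pairs (x, y) ∈ F_5², evaluate f(x, y) mod 5. Record the zeros.
  x = 0: [0↦1, 1↦0, 2↦4, 3↦3, 4↦2]  zeros at y ∈ {1}
  x = 1: [0↦0, 1↦2, 2↦4, 3↦1, 4↦3]  zeros at y ∈ {0}
  x = 2: [0↦3, 1↦3, 2↦3, 3↦3, 4↦3]  zeros at y ∈ ∅
  x = 3: [0↦0, 1↦3, 2↦1, 3↦4, 4↦2]  zeros at y ∈ {0}
  x = 4: [0↦1, 1↦2, 2↦3, 3↦4, 4↦0]  zeros at y ∈ {4}
Collecting zeros: affine points = {(0, 1), (1, 0), (3, 0), (4, 4)}.
Total count |C(F_5)_aff| = 4.


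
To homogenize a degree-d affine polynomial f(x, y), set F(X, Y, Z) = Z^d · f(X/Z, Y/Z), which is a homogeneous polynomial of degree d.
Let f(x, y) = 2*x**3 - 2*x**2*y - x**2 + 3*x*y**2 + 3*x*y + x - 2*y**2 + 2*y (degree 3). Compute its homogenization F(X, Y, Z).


F(X, Y, Z) = 2*X**3 - 2*X**2*Y - X**2*Z + 3*X*Y**2 + 3*X*Y*Z + X*Z**2 - 2*Y**2*Z + 2*Y*Z**2

deg(f) = 3.
Substitute x = X/Z, y = Y/Z into f, then multiply by Z^3.
  monomial 2·x^3·y^0 ↦ 2·X^3·Y^0·Z^0.
  monomial -2·x^2·y^1 ↦ -2·X^2·Y^1·Z^0.
  monomial -1·x^2·y^0 ↦ -1·X^2·Y^0·Z^1.
  monomial 3·x^1·y^2 ↦ 3·X^1·Y^2·Z^0.
  monomial 3·x^1·y^1 ↦ 3·X^1·Y^1·Z^1.
  monomial 1·x^1·y^0 ↦ 1·X^1·Y^0·Z^2.
  monomial -2·x^0·y^2 ↦ -2·X^0·Y^2·Z^1.
  monomial 2·x^0·y^1 ↦ 2·X^0·Y^1·Z^2.
Collecting: F(X, Y, Z) = 2*X**3 - 2*X**2*Y - X**2*Z + 3*X*Y**2 + 3*X*Y*Z + X*Z**2 - 2*Y**2*Z + 2*Y*Z**2.


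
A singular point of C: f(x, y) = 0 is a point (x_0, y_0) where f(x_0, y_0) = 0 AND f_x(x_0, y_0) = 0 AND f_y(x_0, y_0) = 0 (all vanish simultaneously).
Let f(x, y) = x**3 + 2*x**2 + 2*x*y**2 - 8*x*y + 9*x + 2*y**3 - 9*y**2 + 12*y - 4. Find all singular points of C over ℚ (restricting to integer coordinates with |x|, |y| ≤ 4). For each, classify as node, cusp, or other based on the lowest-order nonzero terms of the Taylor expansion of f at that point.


Singular points: {(-1, 2)}; classification: node.

Compute partial derivatives:
  f_x = 3*x**2 + 4*x + 2*y**2 - 8*y + 9.
  f_y = 4*x*y - 8*x + 6*y**2 - 18*y + 12.
Scan x_0 ∈ {−4, ..., 4}. For each x_0, f_y(x_0, y) is a polynomial in y; find its integer roots y ∈ {−4, ..., 4}, then test f_x and f at those candidates.
  x = -4: f_y(-4, y) = 6*y**2 - 34*y + 44; vanishes at y ∈ {2}. (-4, 2): f_x = 33 ≠ 0.
  x = -3: f_y(-3, y) = 6*y**2 - 30*y + 36; vanishes at y ∈ {2, 3}. (-3, 2): f_x = 16 ≠ 0; (-3, 3): f_x = 18 ≠ 0.
  x = -2: f_y(-2, y) = 6*y**2 - 26*y + 28; vanishes at y ∈ {2}. (-2, 2): f_x = 5 ≠ 0.
  x = -1: f_y(-1, y) = 6*y**2 - 22*y + 20; vanishes at y ∈ {2}. (-1, 2): f_x = 0, f = 0 — SINGULAR.
  x = 0: f_y(0, y) = 6*y**2 - 18*y + 12; vanishes at y ∈ {1, 2}. (0, 1): f_x = 3 ≠ 0; (0, 2): f_x = 1 ≠ 0.
  x = 1: f_y(1, y) = 6*y**2 - 14*y + 4; vanishes at y ∈ {2}. (1, 2): f_x = 8 ≠ 0.
  x = 2: f_y(2, y) = 6*y**2 - 10*y - 4; vanishes at y ∈ {2}. (2, 2): f_x = 21 ≠ 0.
  x = 3: f_y(3, y) = 6*y**2 - 6*y - 12; vanishes at y ∈ {-1, 2}. (3, -1): f_x = 58 ≠ 0; (3, 2): f_x = 40 ≠ 0.
  x = 4: f_y(4, y) = 6*y**2 - 2*y - 20; vanishes at y ∈ {2}. (4, 2): f_x = 65 ≠ 0.
Only singular point on the grid: (-1, 2).
Classify: substitute x = -1 + u, y = 2 + v and expand: f = u**3 - u**2 + 2*u*v**2 + 2*v**3 + v**2.
No constant or linear terms (consistent with a singular point). Quadratic part: -u**2 + v**2. Cubic part: u**3 + 2*u*v**2 + 2*v**3.
The quadratic part v**2 - u**2 = (v − u)(v + u) splits into two distinct linear factors, so there are two distinct tangent lines y − 2 = ±(x − -1) — this is a node (ordinary double point).
Classification: node.


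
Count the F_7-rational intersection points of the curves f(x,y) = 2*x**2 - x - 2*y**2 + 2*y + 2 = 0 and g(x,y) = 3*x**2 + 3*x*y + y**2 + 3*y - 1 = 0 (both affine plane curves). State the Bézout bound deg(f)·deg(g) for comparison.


Common zeros: {(1, 4), (5, 5)}; count = 2; Bézout bound = 4.

deg(f) = 2, deg(g) = 2, so Bézout bound = 4.
Scan x ∈ F_7. For each x, list the y ∈ F_7 with f(x, y) ≡ 0 and those with g(x, y) ≡ 0 (mod 7); the common zeros in that column are the intersection.
  x = 0: f ≡ 0 at y ∈ ∅; g ≡ 0 at y ∈ ∅; common: ∅.
  x = 1: f ≡ 0 at y ∈ {4}; g ≡ 0 at y ∈ {4}; common: {4}.
  x = 2: f ≡ 0 at y ∈ ∅; g ≡ 0 at y ∈ {1, 4}; common: ∅.
  x = 3: f ≡ 0 at y ∈ {4}; g ≡ 0 at y ∈ ∅; common: ∅.
  x = 4: f ≡ 0 at y ∈ ∅; g ≡ 0 at y ∈ {1, 5}; common: ∅.
  x = 5: f ≡ 0 at y ∈ {3, 5}; g ≡ 0 at y ∈ {5}; common: {5}.
  x = 6: f ≡ 0 at y ∈ {3, 5}; g ≡ 0 at y ∈ ∅; common: ∅.
Collecting: common zeros = {(1, 4), (5, 5)}, so the count is 2.
Comparison with the Bézout bound: 2 ≤ 4 = deg(f)·deg(g), as expected for curves with no common component (the affine F_7-count falls short of the bound because intersections may lie at infinity, over extension fields, or carry multiplicity).


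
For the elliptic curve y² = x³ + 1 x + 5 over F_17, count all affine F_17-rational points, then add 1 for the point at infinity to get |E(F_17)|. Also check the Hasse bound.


Affine points = {(2, 7), (2, 10), (3, 1), (3, 16), (5, 4), (5, 13), (7, 7), (7, 10), (8, 7), (8, 10), (11, 2), (11, 15), (14, 3), (14, 14)}; affine count = 14; |E(F_17)| = 15.

Discriminant check: Δ ∝ 4a³ + 27b² = 4·1³ + 27·5² = 4·1 + 27·25 ≡ 16 (mod 17). Nonzero ⇒ E is nonsingular.
For each x ∈ F_17, compute rhs = x³ + 1·x + 5 mod 17, then count y ∈ F_17 with y² ≡ rhs.
  x = 0: rhs = 5, matching y values: none (0 points).
  x = 1: rhs = 7, matching y values: none (0 points).
  x = 2: rhs = 15, matching y values: 7, 10 (2 points).
  x = 3: rhs = 1, matching y values: 1, 16 (2 points).
  x = 4: rhs = 5, matching y values: none (0 points).
  x = 5: rhs = 16, matching y values: 4, 13 (2 points).
  x = 6: rhs = 6, matching y values: none (0 points).
  x = 7: rhs = 15, matching y values: 7, 10 (2 points).
  x = 8: rhs = 15, matching y values: 7, 10 (2 points).
  x = 9: rhs = 12, matching y values: none (0 points).
  x = 10: rhs = 12, matching y values: none (0 points).
  x = 11: rhs = 4, matching y values: 2, 15 (2 points).
  x = 12: rhs = 11, matching y values: none (0 points).
  x = 13: rhs = 5, matching y values: none (0 points).
  x = 14: rhs = 9, matching y values: 3, 14 (2 points).
  x = 15: rhs = 12, matching y values: none (0 points).
  x = 16: rhs = 3, matching y values: none (0 points).
Total affine count: 14.
Full point count |E(F_17)| = 14 + 1 = 15.
Hasse bound: |15 − (17+1)| = |-3| = 3 ≤ 2√17 ≈ 8.2462 ✓.


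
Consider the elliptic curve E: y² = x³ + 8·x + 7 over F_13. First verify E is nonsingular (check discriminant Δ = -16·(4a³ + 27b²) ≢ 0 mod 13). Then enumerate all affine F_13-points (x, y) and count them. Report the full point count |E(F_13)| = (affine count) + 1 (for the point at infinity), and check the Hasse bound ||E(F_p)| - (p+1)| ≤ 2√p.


Affine points = {(1, 4), (1, 9), (4, 5), (4, 8), (5, 4), (5, 9), (7, 4), (7, 9), (11, 3), (11, 10)}; affine count = 10; |E(F_13)| = 11.

Discriminant check: Δ ∝ 4a³ + 27b² = 4·8³ + 27·7² = 4·512 + 27·49 ≡ 4 (mod 13). Nonzero ⇒ E is nonsingular.
For each x ∈ F_13, compute rhs = x³ + 8·x + 7 mod 13, then count y ∈ F_13 with y² ≡ rhs.
  x = 0: rhs = 7, matching y values: none (0 points).
  x = 1: rhs = 3, matching y values: 4, 9 (2 points).
  x = 2: rhs = 5, matching y values: none (0 points).
  x = 3: rhs = 6, matching y values: none (0 points).
  x = 4: rhs = 12, matching y values: 5, 8 (2 points).
  x = 5: rhs = 3, matching y values: 4, 9 (2 points).
  x = 6: rhs = 11, matching y values: none (0 points).
  x = 7: rhs = 3, matching y values: 4, 9 (2 points).
  x = 8: rhs = 11, matching y values: none (0 points).
  x = 9: rhs = 2, matching y values: none (0 points).
  x = 10: rhs = 8, matching y values: none (0 points).
  x = 11: rhs = 9, matching y values: 3, 10 (2 points).
  x = 12: rhs = 11, matching y values: none (0 points).
Total affine count: 10.
Full point count |E(F_13)| = 10 + 1 = 11.
Hasse bound: |11 − (13+1)| = |-3| = 3 ≤ 2√13 ≈ 7.2111 ✓.


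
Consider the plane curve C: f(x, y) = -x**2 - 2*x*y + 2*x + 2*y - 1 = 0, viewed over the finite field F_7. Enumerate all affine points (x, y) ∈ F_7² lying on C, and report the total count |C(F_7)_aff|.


Affine F_7-points: {(0, 4), (1, 0), (1, 1), (1, 2), (1, 3), (1, 4), (1, 5), (1, 6), (2, 3), (3, 6), (4, 2), (5, 5), (6, 1)}; count = 13.

For each of the 49 pairs (x, y) ∈ F_7², evaluate f(x, y) mod 7. Record the zeros.
  x = 0: [0↦6, 1↦1, 2↦3, 3↦5, 4↦0, 5↦2, 6↦4]  zeros at y ∈ {4}
  x = 1: [0↦0, 1↦0, 2↦0, 3↦0, 4↦0, 5↦0, 6↦0]  zeros at y ∈ {0, 1, 2, 3, 4, 5, 6}
  x = 2: [0↦6, 1↦4, 2↦2, 3↦0, 4↦5, 5↦3, 6↦1]  zeros at y ∈ {3}
  x = 3: [0↦3, 1↦6, 2↦2, 3↦5, 4↦1, 5↦4, 6↦0]  zeros at y ∈ {6}
  x = 4: [0↦5, 1↦6, 2↦0, 3↦1, 4↦2, 5↦3, 6↦4]  zeros at y ∈ {2}
  x = 5: [0↦5, 1↦4, 2↦3, 3↦2, 4↦1, 5↦0, 6↦6]  zeros at y ∈ {5}
  x = 6: [0↦3, 1↦0, 2↦4, 3↦1, 4↦5, 5↦2, 6↦6]  zeros at y ∈ {1}
Collecting zeros: affine points = {(0, 4), (1, 0), (1, 1), (1, 2), (1, 3), (1, 4), (1, 5), (1, 6), (2, 3), (3, 6), (4, 2), (5, 5), (6, 1)}.
Total count |C(F_7)_aff| = 13.


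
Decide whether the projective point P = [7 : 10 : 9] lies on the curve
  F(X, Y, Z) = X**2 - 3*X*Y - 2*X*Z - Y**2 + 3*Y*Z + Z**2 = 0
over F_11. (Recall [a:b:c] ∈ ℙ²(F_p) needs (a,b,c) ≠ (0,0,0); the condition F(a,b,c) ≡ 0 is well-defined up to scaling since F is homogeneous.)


F(7,10,9) ≡ 8 (mod 11); P is NOT on the curve.

Evaluate F(7, 10, 9) term-by-term (mod 11).
  X**2 ↦ 1·49·1·1 = 49
  -3*X*Y ↦ -3·7·10·1 = -210
  -2*X*Z ↦ -2·7·1·9 = -126
  -Y**2 ↦ -1·1·100·1 = -100
  3*Y*Z ↦ 3·1·10·9 = 270
  Z**2 ↦ 1·1·1·81 = 81
Sum: F(7, 10, 9) = (49) + (-210) + (-126) + (-100) + (270) + (81) = -36.
Reducing mod 11: -36 ≡ 8 (mod 11).
Since F(a, b, c) ≡ 8 ≠ 0 (mod 11), P does NOT lie on the curve.


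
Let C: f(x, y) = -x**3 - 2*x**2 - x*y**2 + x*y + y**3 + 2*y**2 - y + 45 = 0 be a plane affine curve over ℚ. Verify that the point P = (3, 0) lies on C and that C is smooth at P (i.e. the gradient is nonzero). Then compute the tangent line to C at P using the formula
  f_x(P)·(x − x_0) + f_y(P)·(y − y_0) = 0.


Tangent line at P: -39*x + 2*y + 117 = 0.

Step 1: f(3, 0) = 0, so P lies on C.
Step 2: partial derivatives
  f_x(x, y) = -3*x**2 - 4*x - y**2 + y, f_y(x, y) = -2*x*y + x + 3*y**2 + 4*y - 1.
  f_x(P) = -39, f_y(P) = 2 (gradient nonzero, so P is smooth).
Step 3: tangent line at P: -39·(x − 3) + 2·(y − 0) = 0.
Expanding: -39*x + 2*y + 117 = 0.


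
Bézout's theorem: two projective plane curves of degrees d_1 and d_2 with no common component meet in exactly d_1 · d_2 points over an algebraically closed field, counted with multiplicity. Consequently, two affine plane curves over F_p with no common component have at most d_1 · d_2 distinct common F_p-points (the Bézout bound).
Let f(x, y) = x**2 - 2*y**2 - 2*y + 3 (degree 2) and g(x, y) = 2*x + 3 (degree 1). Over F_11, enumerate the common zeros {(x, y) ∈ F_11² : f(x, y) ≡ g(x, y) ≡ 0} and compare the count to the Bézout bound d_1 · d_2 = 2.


Common zeros: ∅; count = 0; Bézout bound = 2.

deg(f) = 2, deg(g) = 1, so Bézout bound = 2.
Scan x ∈ F_11. For each x, list the y ∈ F_11 with f(x, y) ≡ 0 and those with g(x, y) ≡ 0 (mod 11); the common zeros in that column are the intersection.
  x = 0: f ≡ 0 at y ∈ ∅; g ≡ 0 at y ∈ ∅; common: ∅.
  x = 1: f ≡ 0 at y ∈ {1, 9}; g ≡ 0 at y ∈ ∅; common: ∅.
  x = 2: f ≡ 0 at y ∈ {4, 6}; g ≡ 0 at y ∈ ∅; common: ∅.
  x = 3: f ≡ 0 at y ∈ {2, 8}; g ≡ 0 at y ∈ ∅; common: ∅.
  x = 4: f ≡ 0 at y ∈ ∅; g ≡ 0 at y ∈ {0, 1, 2, 3, 4, 5, 6, 7, 8, 9, 10}; common: ∅.
  x = 5: f ≡ 0 at y ∈ ∅; g ≡ 0 at y ∈ ∅; common: ∅.
  x = 6: f ≡ 0 at y ∈ ∅; g ≡ 0 at y ∈ ∅; common: ∅.
  x = 7: f ≡ 0 at y ∈ ∅; g ≡ 0 at y ∈ ∅; common: ∅.
  x = 8: f ≡ 0 at y ∈ {2, 8}; g ≡ 0 at y ∈ ∅; common: ∅.
  x = 9: f ≡ 0 at y ∈ {4, 6}; g ≡ 0 at y ∈ ∅; common: ∅.
  x = 10: f ≡ 0 at y ∈ {1, 9}; g ≡ 0 at y ∈ ∅; common: ∅.
Collecting: common zeros = ∅, so the count is 0.
Comparison with the Bézout bound: 0 ≤ 2 = deg(f)·deg(g), as expected for curves with no common component (the affine F_11-count falls short of the bound because intersections may lie at infinity, over extension fields, or carry multiplicity).


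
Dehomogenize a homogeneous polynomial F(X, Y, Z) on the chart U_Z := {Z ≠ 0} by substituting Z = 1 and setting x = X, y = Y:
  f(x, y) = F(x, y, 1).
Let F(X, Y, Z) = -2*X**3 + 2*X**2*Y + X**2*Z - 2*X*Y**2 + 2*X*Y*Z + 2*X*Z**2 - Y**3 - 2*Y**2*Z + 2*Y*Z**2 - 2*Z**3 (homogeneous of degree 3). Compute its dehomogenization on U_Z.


f(x, y) = -2*x**3 + 2*x**2*y + x**2 - 2*x*y**2 + 2*x*y + 2*x - y**3 - 2*y**2 + 2*y - 2

On U_Z we set Z = 1. Each monomial c·X^i·Y^j·Z^k in F becomes c·x^i·y^j·1^k = c·x^i·y^j.
Substituting Z = 1: F(X, Y, 1) = -2*x**3 + 2*x**2*y + x**2 - 2*x*y**2 + 2*x*y + 2*x - y**3 - 2*y**2 + 2*y - 2.
Note: deg(f) ≤ deg(F) = 3; strict inequality happens when F is divisible by Z (lost terms).


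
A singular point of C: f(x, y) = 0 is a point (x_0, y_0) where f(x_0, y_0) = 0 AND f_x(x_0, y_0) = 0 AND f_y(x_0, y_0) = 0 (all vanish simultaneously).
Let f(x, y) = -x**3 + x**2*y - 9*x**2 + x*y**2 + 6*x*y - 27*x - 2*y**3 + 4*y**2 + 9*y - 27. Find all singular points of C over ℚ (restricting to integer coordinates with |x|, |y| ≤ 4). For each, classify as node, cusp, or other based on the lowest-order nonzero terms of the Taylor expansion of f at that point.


Singular points: {(-3, 0)}; classification: cusp.

Compute partial derivatives:
  f_x = -3*x**2 + 2*x*y - 18*x + y**2 + 6*y - 27.
  f_y = x**2 + 2*x*y + 6*x - 6*y**2 + 8*y + 9.
Scan x_0 ∈ {−4, ..., 4}. For each x_0, f_y(x_0, y) is a polynomial in y; find its integer roots y ∈ {−4, ..., 4}, then test f_x and f at those candidates.
  x = -4: f_y(-4, y) = 1 - 6*y**2; no integer root y with |y| ≤ 4.
  x = -3: f_y(-3, y) = -6*y**2 + 2*y; vanishes at y ∈ {0}. (-3, 0): f_x = 0, f = 0 — SINGULAR.
  x = -2: f_y(-2, y) = -6*y**2 + 4*y + 1; no integer root y with |y| ≤ 4.
  x = -1: f_y(-1, y) = -6*y**2 + 6*y + 4; no integer root y with |y| ≤ 4.
  x = 0: f_y(0, y) = -6*y**2 + 8*y + 9; no integer root y with |y| ≤ 4.
  x = 1: f_y(1, y) = -6*y**2 + 10*y + 16; vanishes at y ∈ {-1}. (1, -1): f_x = -55 ≠ 0.
  x = 2: f_y(2, y) = -6*y**2 + 12*y + 25; no integer root y with |y| ≤ 4.
  x = 3: f_y(3, y) = -6*y**2 + 14*y + 36; no integer root y with |y| ≤ 4.
  x = 4: f_y(4, y) = -6*y**2 + 16*y + 49; no integer root y with |y| ≤ 4.
Only singular point on the grid: (-3, 0).
Classify: substitute x = -3 + u, y = 0 + v and expand: f = -u**3 + u**2*v + u*v**2 - 2*v**3 + v**2.
No constant or linear terms (consistent with a singular point). Quadratic part: v**2. Cubic part: -u**3 + u**2*v + u*v**2 - 2*v**3.
The quadratic part v**2 is a perfect square, so there is a single (double) tangent line v = 0, i.e. y = 0. Restricting the cubic part to that line (v = 0) leaves -u**3 ≠ 0, so f is not divisible by v and the branch is v² ≈ u**3 to lowest order — this is a cusp.
Classification: cusp.


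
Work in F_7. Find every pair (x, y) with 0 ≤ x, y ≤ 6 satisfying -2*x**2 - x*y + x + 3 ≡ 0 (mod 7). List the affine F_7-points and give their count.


Affine F_7-points: {(1, 2), (2, 2), (3, 3), (4, 6), (5, 0), (6, 0)}; count = 6.

For each of the 49 pairs (x, y) ∈ F_7², evaluate f(x, y) mod 7. Record the zeros.
  x = 0: [0↦3, 1↦3, 2↦3, 3↦3, 4↦3, 5↦3, 6↦3]  zeros at y ∈ ∅
  x = 1: [0↦2, 1↦1, 2↦0, 3↦6, 4↦5, 5↦4, 6↦3]  zeros at y ∈ {2}
  x = 2: [0↦4, 1↦2, 2↦0, 3↦5, 4↦3, 5↦1, 6↦6]  zeros at y ∈ {2}
  x = 3: [0↦2, 1↦6, 2↦3, 3↦0, 4↦4, 5↦1, 6↦5]  zeros at y ∈ {3}
  x = 4: [0↦3, 1↦6, 2↦2, 3↦5, 4↦1, 5↦4, 6↦0]  zeros at y ∈ {6}
  x = 5: [0↦0, 1↦2, 2↦4, 3↦6, 4↦1, 5↦3, 6↦5]  zeros at y ∈ {0}
  x = 6: [0↦0, 1↦1, 2↦2, 3↦3, 4↦4, 5↦5, 6↦6]  zeros at y ∈ {0}
Collecting zeros: affine points = {(1, 2), (2, 2), (3, 3), (4, 6), (5, 0), (6, 0)}.
Total count |C(F_7)_aff| = 6.


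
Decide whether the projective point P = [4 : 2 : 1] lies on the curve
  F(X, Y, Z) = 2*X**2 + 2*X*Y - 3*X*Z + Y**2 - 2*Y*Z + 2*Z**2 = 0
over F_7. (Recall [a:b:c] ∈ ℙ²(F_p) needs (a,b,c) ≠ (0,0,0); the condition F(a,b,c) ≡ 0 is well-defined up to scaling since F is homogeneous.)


F(4,2,1) ≡ 3 (mod 7); P is NOT on the curve.

Evaluate F(4, 2, 1) term-by-term (mod 7).
  2*X**2 ↦ 2·16·1·1 = 32
  2*X*Y ↦ 2·4·2·1 = 16
  -3*X*Z ↦ -3·4·1·1 = -12
  Y**2 ↦ 1·1·4·1 = 4
  -2*Y*Z ↦ -2·1·2·1 = -4
  2*Z**2 ↦ 2·1·1·1 = 2
Sum: F(4, 2, 1) = (32) + (16) + (-12) + (4) + (-4) + (2) = 38.
Reducing mod 7: 38 ≡ 3 (mod 7).
Since F(a, b, c) ≡ 3 ≠ 0 (mod 7), P does NOT lie on the curve.


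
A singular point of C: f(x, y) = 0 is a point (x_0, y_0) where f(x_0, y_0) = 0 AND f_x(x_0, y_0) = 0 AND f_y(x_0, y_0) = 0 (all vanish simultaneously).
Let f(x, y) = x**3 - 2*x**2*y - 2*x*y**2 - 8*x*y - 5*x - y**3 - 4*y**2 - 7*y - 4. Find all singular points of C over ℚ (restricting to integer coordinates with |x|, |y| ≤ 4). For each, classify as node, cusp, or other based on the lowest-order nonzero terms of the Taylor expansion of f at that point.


Singular points: {(-1, -1)}; classification: node.

Compute partial derivatives:
  f_x = 3*x**2 - 4*x*y - 2*y**2 - 8*y - 5.
  f_y = -2*x**2 - 4*x*y - 8*x - 3*y**2 - 8*y - 7.
Scan x_0 ∈ {−4, ..., 4}. For each x_0, f_y(x_0, y) is a polynomial in y; find its integer roots y ∈ {−4, ..., 4}, then test f_x and f at those candidates.
  x = -4: f_y(-4, y) = -3*y**2 + 8*y - 7; no integer root y with |y| ≤ 4.
  x = -3: f_y(-3, y) = -3*y**2 + 4*y - 1; vanishes at y ∈ {1}. (-3, 1): f_x = 24 ≠ 0.
  x = -2: f_y(-2, y) = 1 - 3*y**2; no integer root y with |y| ≤ 4.
  x = -1: f_y(-1, y) = -3*y**2 - 4*y - 1; vanishes at y ∈ {-1}. (-1, -1): f_x = 0, f = 0 — SINGULAR.
  x = 0: f_y(0, y) = -3*y**2 - 8*y - 7; no integer root y with |y| ≤ 4.
  x = 1: f_y(1, y) = -3*y**2 - 12*y - 17; no integer root y with |y| ≤ 4.
  x = 2: f_y(2, y) = -3*y**2 - 16*y - 31; no integer root y with |y| ≤ 4.
  x = 3: f_y(3, y) = -3*y**2 - 20*y - 49; no integer root y with |y| ≤ 4.
  x = 4: f_y(4, y) = -3*y**2 - 24*y - 71; no integer root y with |y| ≤ 4.
Only singular point on the grid: (-1, -1).
Classify: substitute x = -1 + u, y = -1 + v and expand: f = u**3 - 2*u**2*v - u**2 - 2*u*v**2 - v**3 + v**2.
No constant or linear terms (consistent with a singular point). Quadratic part: -u**2 + v**2. Cubic part: u**3 - 2*u**2*v - 2*u*v**2 - v**3.
The quadratic part v**2 - u**2 = (v − u)(v + u) splits into two distinct linear factors, so there are two distinct tangent lines y − -1 = ±(x − -1) — this is a node (ordinary double point).
Classification: node.


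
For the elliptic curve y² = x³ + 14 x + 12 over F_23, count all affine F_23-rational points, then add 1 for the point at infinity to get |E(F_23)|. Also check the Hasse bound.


Affine points = {(0, 9), (0, 14), (1, 2), (1, 21), (2, 5), (2, 18), (3, 9), (3, 14), (5, 0), (6, 6), (6, 17), (7, 4), (7, 19), (9, 4), (9, 19), (10, 5), (10, 18), (11, 5), (11, 18), (14, 10), (14, 13), (15, 3), (15, 20), (16, 10), (16, 13), (18, 1), (18, 22), (20, 9), (20, 14)}; affine count = 29; |E(F_23)| = 30.

Discriminant check: Δ ∝ 4a³ + 27b² = 4·14³ + 27·12² = 4·2744 + 27·144 ≡ 6 (mod 23). Nonzero ⇒ E is nonsingular.
For each x ∈ F_23, compute rhs = x³ + 14·x + 12 mod 23, then count y ∈ F_23 with y² ≡ rhs.
  x = 0: rhs = 12, matching y values: 9, 14 (2 points).
  x = 1: rhs = 4, matching y values: 2, 21 (2 points).
  x = 2: rhs = 2, matching y values: 5, 18 (2 points).
  x = 3: rhs = 12, matching y values: 9, 14 (2 points).
  x = 4: rhs = 17, matching y values: none (0 points).
  x = 5: rhs = 0, matching y values: 0 (1 points).
  x = 6: rhs = 13, matching y values: 6, 17 (2 points).
  x = 7: rhs = 16, matching y values: 4, 19 (2 points).
  x = 8: rhs = 15, matching y values: none (0 points).
  x = 9: rhs = 16, matching y values: 4, 19 (2 points).
  x = 10: rhs = 2, matching y values: 5, 18 (2 points).
  x = 11: rhs = 2, matching y values: 5, 18 (2 points).
  x = 12: rhs = 22, matching y values: none (0 points).
  x = 13: rhs = 22, matching y values: none (0 points).
  x = 14: rhs = 8, matching y values: 10, 13 (2 points).
  x = 15: rhs = 9, matching y values: 3, 20 (2 points).
  x = 16: rhs = 8, matching y values: 10, 13 (2 points).
  x = 17: rhs = 11, matching y values: none (0 points).
  x = 18: rhs = 1, matching y values: 1, 22 (2 points).
  x = 19: rhs = 7, matching y values: none (0 points).
  x = 20: rhs = 12, matching y values: 9, 14 (2 points).
  x = 21: rhs = 22, matching y values: none (0 points).
  x = 22: rhs = 20, matching y values: none (0 points).
Total affine count: 29.
Full point count |E(F_23)| = 29 + 1 = 30.
Hasse bound: |30 − (23+1)| = |6| = 6 ≤ 2√23 ≈ 9.5917 ✓.


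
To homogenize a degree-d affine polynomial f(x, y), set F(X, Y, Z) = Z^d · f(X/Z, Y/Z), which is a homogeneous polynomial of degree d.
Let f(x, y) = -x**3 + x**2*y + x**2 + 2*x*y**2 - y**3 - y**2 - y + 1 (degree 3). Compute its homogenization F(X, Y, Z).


F(X, Y, Z) = -X**3 + X**2*Y + X**2*Z + 2*X*Y**2 - Y**3 - Y**2*Z - Y*Z**2 + Z**3

deg(f) = 3.
Substitute x = X/Z, y = Y/Z into f, then multiply by Z^3.
  monomial -1·x^3·y^0 ↦ -1·X^3·Y^0·Z^0.
  monomial 1·x^2·y^1 ↦ 1·X^2·Y^1·Z^0.
  monomial 1·x^2·y^0 ↦ 1·X^2·Y^0·Z^1.
  monomial 2·x^1·y^2 ↦ 2·X^1·Y^2·Z^0.
  monomial -1·x^0·y^3 ↦ -1·X^0·Y^3·Z^0.
  monomial -1·x^0·y^2 ↦ -1·X^0·Y^2·Z^1.
  monomial -1·x^0·y^1 ↦ -1·X^0·Y^1·Z^2.
  monomial 1·x^0·y^0 ↦ 1·X^0·Y^0·Z^3.
Collecting: F(X, Y, Z) = -X**3 + X**2*Y + X**2*Z + 2*X*Y**2 - Y**3 - Y**2*Z - Y*Z**2 + Z**3.


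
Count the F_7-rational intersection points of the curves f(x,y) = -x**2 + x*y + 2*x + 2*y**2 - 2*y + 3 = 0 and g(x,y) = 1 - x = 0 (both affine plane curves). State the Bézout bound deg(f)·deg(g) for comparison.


Common zeros: {(1, 5), (1, 6)}; count = 2; Bézout bound = 2.

deg(f) = 2, deg(g) = 1, so Bézout bound = 2.
Scan x ∈ F_7. For each x, list the y ∈ F_7 with f(x, y) ≡ 0 and those with g(x, y) ≡ 0 (mod 7); the common zeros in that column are the intersection.
  x = 0: f ≡ 0 at y ∈ {2, 6}; g ≡ 0 at y ∈ ∅; common: ∅.
  x = 1: f ≡ 0 at y ∈ {5, 6}; g ≡ 0 at y ∈ {0, 1, 2, 3, 4, 5, 6}; common: {5, 6}.
  x = 2: f ≡ 0 at y ∈ {3, 4}; g ≡ 0 at y ∈ ∅; common: ∅.
  x = 3: f ≡ 0 at y ∈ {0, 3}; g ≡ 0 at y ∈ ∅; common: ∅.
  x = 4: f ≡ 0 at y ∈ {2, 4}; g ≡ 0 at y ∈ ∅; common: ∅.
  x = 5: f ≡ 0 at y ∈ {1}; g ≡ 0 at y ∈ ∅; common: ∅.
  x = 6: f ≡ 0 at y ∈ {0, 5}; g ≡ 0 at y ∈ ∅; common: ∅.
Collecting: common zeros = {(1, 5), (1, 6)}, so the count is 2.
Comparison with the Bézout bound: 2 ≤ 2 = deg(f)·deg(g), as expected for curves with no common component (the bound is attained).


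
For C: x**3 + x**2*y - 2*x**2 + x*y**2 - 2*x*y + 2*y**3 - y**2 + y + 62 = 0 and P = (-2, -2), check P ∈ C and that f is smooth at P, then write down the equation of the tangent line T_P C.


Tangent line at P: 36*x + 45*y + 162 = 0.

Step 1: f(-2, -2) = 0, so P lies on C.
Step 2: partial derivatives
  f_x(x, y) = 3*x**2 + 2*x*y - 4*x + y**2 - 2*y, f_y(x, y) = x**2 + 2*x*y - 2*x + 6*y**2 - 2*y + 1.
  f_x(P) = 36, f_y(P) = 45 (gradient nonzero, so P is smooth).
Step 3: tangent line at P: 36·(x − -2) + 45·(y − -2) = 0.
Expanding: 36*x + 45*y + 162 = 0.


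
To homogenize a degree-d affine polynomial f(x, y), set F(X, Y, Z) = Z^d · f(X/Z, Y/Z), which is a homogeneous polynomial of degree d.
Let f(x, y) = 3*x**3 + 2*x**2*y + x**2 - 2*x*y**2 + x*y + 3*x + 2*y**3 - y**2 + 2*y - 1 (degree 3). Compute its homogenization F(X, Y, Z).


F(X, Y, Z) = 3*X**3 + 2*X**2*Y + X**2*Z - 2*X*Y**2 + X*Y*Z + 3*X*Z**2 + 2*Y**3 - Y**2*Z + 2*Y*Z**2 - Z**3

deg(f) = 3.
Substitute x = X/Z, y = Y/Z into f, then multiply by Z^3.
  monomial 3·x^3·y^0 ↦ 3·X^3·Y^0·Z^0.
  monomial 2·x^2·y^1 ↦ 2·X^2·Y^1·Z^0.
  monomial 1·x^2·y^0 ↦ 1·X^2·Y^0·Z^1.
  monomial -2·x^1·y^2 ↦ -2·X^1·Y^2·Z^0.
  monomial 1·x^1·y^1 ↦ 1·X^1·Y^1·Z^1.
  monomial 3·x^1·y^0 ↦ 3·X^1·Y^0·Z^2.
  monomial 2·x^0·y^3 ↦ 2·X^0·Y^3·Z^0.
  monomial -1·x^0·y^2 ↦ -1·X^0·Y^2·Z^1.
  monomial 2·x^0·y^1 ↦ 2·X^0·Y^1·Z^2.
  monomial -1·x^0·y^0 ↦ -1·X^0·Y^0·Z^3.
Collecting: F(X, Y, Z) = 3*X**3 + 2*X**2*Y + X**2*Z - 2*X*Y**2 + X*Y*Z + 3*X*Z**2 + 2*Y**3 - Y**2*Z + 2*Y*Z**2 - Z**3.
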